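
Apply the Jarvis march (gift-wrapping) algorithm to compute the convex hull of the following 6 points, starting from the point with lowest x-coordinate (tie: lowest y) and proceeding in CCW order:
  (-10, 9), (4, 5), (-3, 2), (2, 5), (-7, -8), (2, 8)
Hull (CCW) = [(-10, 9), (-7, -8), (4, 5), (2, 8)]

Jarvis march: at each step, from the current hull vertex p, select the next vertex q as the point such that every other point lies strictly to the left of (or on) the directed line p → q. (Equivalently: for every other point r, the cross product (q − p) × (r − p) ≥ 0.)
Starting point (lowest x, tie lowest y): (-10, 9). Wrap until returning to start. Resulting hull: (-10, 9), (-7, -8), (4, 5), (2, 8).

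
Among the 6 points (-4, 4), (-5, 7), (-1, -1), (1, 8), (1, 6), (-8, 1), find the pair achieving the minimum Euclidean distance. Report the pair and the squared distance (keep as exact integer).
Pair = ((1, 8), (1, 6)); squared distance = 4

Compute all C(6, 2) = 15 pairwise squared distances (x_i − x_j)² + (y_i − y_j)². The minimum is 4, attained by the pair ((1, 8), (1, 6)).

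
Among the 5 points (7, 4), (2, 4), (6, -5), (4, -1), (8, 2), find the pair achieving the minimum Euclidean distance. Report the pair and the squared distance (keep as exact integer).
Pair = ((7, 4), (8, 2)); squared distance = 5

Compute all C(5, 2) = 10 pairwise squared distances (x_i − x_j)² + (y_i − y_j)². The minimum is 5, attained by the pair ((7, 4), (8, 2)).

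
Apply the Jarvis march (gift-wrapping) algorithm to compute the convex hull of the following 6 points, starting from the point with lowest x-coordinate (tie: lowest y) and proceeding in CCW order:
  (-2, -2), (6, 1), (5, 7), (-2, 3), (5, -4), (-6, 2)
Hull (CCW) = [(-6, 2), (-2, -2), (5, -4), (6, 1), (5, 7)]

Jarvis march: at each step, from the current hull vertex p, select the next vertex q as the point such that every other point lies strictly to the left of (or on) the directed line p → q. (Equivalently: for every other point r, the cross product (q − p) × (r − p) ≥ 0.)
Starting point (lowest x, tie lowest y): (-6, 2). Wrap until returning to start. Resulting hull: (-6, 2), (-2, -2), (5, -4), (6, 1), (5, 7).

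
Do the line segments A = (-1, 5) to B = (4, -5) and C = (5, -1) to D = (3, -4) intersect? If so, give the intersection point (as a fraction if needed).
Yes; intersection at (23/7, -25/7) (t = 6/7 on AB, s = 6/7 on CD)

Parametrize AB as A + t(B − A) = (-1 + 5 t, 5 + -10 t) and CD as C + s(D − C) = (5 + -2 s, -1 + -3 s). Solve the linear system for (t, s). Determinant = 35 ≠ 0, so a unique intersection of the containing lines exists. Solution: t = 6/7, s = 6/7 — both in [0, 1], so the segments cross. Intersection point: (23/7, -25/7).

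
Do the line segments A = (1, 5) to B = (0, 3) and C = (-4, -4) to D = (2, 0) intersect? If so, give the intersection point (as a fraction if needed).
No (intersection of containing lines falls outside at least one segment)

Parametrize and solve: t = 17/4, s = 1/8. At least one of these is outside [0, 1], so the segments do not intersect.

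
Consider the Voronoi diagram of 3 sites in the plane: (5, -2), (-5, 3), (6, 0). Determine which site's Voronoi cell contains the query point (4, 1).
Nearest site = (6, 0)

The Voronoi cell of site s contains exactly those query points closer to s than to any other site. Compute squared distances from q = (4, 1) to each site:
  (6 − 4)² + (0 − 1)² = 5
  (5 − 4)² + (-2 − 1)² = 10
  (-5 − 4)² + (3 − 1)² = 85
Minimum is attained by (6, 0), so q lies in its Voronoi cell.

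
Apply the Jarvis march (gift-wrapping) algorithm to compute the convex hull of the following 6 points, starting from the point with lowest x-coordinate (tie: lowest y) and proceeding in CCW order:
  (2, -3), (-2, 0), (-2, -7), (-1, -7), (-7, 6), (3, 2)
Hull (CCW) = [(-7, 6), (-2, -7), (-1, -7), (2, -3), (3, 2)]

Jarvis march: at each step, from the current hull vertex p, select the next vertex q as the point such that every other point lies strictly to the left of (or on) the directed line p → q. (Equivalently: for every other point r, the cross product (q − p) × (r − p) ≥ 0.)
Starting point (lowest x, tie lowest y): (-7, 6). Wrap until returning to start. Resulting hull: (-7, 6), (-2, -7), (-1, -7), (2, -3), (3, 2).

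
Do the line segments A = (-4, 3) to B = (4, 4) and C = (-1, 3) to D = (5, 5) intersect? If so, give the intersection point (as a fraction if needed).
Yes; intersection at (4/5, 18/5) (t = 3/5 on AB, s = 3/10 on CD)

Parametrize AB as A + t(B − A) = (-4 + 8 t, 3 + 1 t) and CD as C + s(D − C) = (-1 + 6 s, 3 + 2 s). Solve the linear system for (t, s). Determinant = -10 ≠ 0, so a unique intersection of the containing lines exists. Solution: t = 3/5, s = 3/10 — both in [0, 1], so the segments cross. Intersection point: (4/5, 18/5).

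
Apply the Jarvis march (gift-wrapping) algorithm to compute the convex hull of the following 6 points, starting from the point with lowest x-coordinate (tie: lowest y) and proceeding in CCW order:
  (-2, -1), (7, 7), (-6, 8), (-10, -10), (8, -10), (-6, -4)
Hull (CCW) = [(-10, -10), (8, -10), (7, 7), (-6, 8)]

Jarvis march: at each step, from the current hull vertex p, select the next vertex q as the point such that every other point lies strictly to the left of (or on) the directed line p → q. (Equivalently: for every other point r, the cross product (q − p) × (r − p) ≥ 0.)
Starting point (lowest x, tie lowest y): (-10, -10). Wrap until returning to start. Resulting hull: (-10, -10), (8, -10), (7, 7), (-6, 8).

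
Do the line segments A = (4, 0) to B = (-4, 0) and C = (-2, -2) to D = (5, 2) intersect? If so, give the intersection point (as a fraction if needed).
Yes; intersection at (3/2, 0) (t = 5/16 on AB, s = 1/2 on CD)

Parametrize AB as A + t(B − A) = (4 + -8 t, 0 + 0 t) and CD as C + s(D − C) = (-2 + 7 s, -2 + 4 s). Solve the linear system for (t, s). Determinant = 32 ≠ 0, so a unique intersection of the containing lines exists. Solution: t = 5/16, s = 1/2 — both in [0, 1], so the segments cross. Intersection point: (3/2, 0).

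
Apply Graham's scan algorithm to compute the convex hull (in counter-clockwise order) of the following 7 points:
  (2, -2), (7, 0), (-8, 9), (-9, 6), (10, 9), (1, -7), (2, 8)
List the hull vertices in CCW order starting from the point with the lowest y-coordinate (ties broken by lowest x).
Hull (CCW) = [(1, -7), (7, 0), (10, 9), (-8, 9), (-9, 6)]

Graham scan procedure:
  1. Find the pivot p₀ = point with lowest y (tie → lowest x): (1, -7).
  2. Sort the remaining points by polar angle around p₀.
  3. Walk through sorted points, maintaining a stack; pop the top while the last three entries make a non-left turn (cross product ≤ 0).
  4. Final stack is the convex hull in CCW order: (1, -7), (7, 0), (10, 9), (-8, 9), (-9, 6).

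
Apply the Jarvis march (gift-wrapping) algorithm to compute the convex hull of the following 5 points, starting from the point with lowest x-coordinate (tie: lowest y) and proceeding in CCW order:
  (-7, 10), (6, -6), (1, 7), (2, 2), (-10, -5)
Hull (CCW) = [(-10, -5), (6, -6), (1, 7), (-7, 10)]

Jarvis march: at each step, from the current hull vertex p, select the next vertex q as the point such that every other point lies strictly to the left of (or on) the directed line p → q. (Equivalently: for every other point r, the cross product (q − p) × (r − p) ≥ 0.)
Starting point (lowest x, tie lowest y): (-10, -5). Wrap until returning to start. Resulting hull: (-10, -5), (6, -6), (1, 7), (-7, 10).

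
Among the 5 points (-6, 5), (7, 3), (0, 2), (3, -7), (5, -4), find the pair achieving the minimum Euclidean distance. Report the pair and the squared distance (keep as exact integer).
Pair = ((3, -7), (5, -4)); squared distance = 13

Compute all C(5, 2) = 10 pairwise squared distances (x_i − x_j)² + (y_i − y_j)². The minimum is 13, attained by the pair ((3, -7), (5, -4)).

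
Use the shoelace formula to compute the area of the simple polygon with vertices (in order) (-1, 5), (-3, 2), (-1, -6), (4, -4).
Area = 77/2

Shoelace formula: Area = (1/2) |Σ_i (x_i · y_{i+1} − x_{i+1} · y_i)| (indices mod n). Compute each cross term:
  (-1)(2) − (-3)(5) = 13
  (-3)(-6) − (-1)(2) = 20
  (-1)(-4) − (4)(-6) = 28
  (4)(5) − (-1)(-4) = 16
Sum = 77, so (signed) Area = 77/2 = 77/2, |Area| = 77/2.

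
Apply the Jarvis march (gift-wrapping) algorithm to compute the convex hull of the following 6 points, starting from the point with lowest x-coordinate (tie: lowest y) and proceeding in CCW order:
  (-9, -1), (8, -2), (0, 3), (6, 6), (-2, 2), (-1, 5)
Hull (CCW) = [(-9, -1), (8, -2), (6, 6), (-1, 5)]

Jarvis march: at each step, from the current hull vertex p, select the next vertex q as the point such that every other point lies strictly to the left of (or on) the directed line p → q. (Equivalently: for every other point r, the cross product (q − p) × (r − p) ≥ 0.)
Starting point (lowest x, tie lowest y): (-9, -1). Wrap until returning to start. Resulting hull: (-9, -1), (8, -2), (6, 6), (-1, 5).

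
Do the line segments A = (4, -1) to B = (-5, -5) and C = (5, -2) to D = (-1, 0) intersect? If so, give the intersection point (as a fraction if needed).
Yes; intersection at (22/7, -29/21) (t = 2/21 on AB, s = 13/42 on CD)

Parametrize AB as A + t(B − A) = (4 + -9 t, -1 + -4 t) and CD as C + s(D − C) = (5 + -6 s, -2 + 2 s). Solve the linear system for (t, s). Determinant = 42 ≠ 0, so a unique intersection of the containing lines exists. Solution: t = 2/21, s = 13/42 — both in [0, 1], so the segments cross. Intersection point: (22/7, -29/21).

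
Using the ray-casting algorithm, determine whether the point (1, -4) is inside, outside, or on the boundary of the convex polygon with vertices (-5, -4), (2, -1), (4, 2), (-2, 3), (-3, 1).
The point (1, -4) lies strictly outside the polygon

Cast a horizontal ray to the right from the query point and count how many polygon edges it crosses (each edge strictly once or zero times, handled with the usual half-open convention). 
Parity of crossings → even ⇒ outside.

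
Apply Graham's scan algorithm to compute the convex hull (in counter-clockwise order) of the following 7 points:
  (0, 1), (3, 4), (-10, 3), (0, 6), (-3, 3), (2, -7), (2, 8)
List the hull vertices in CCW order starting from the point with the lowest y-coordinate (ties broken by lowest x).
Hull (CCW) = [(2, -7), (3, 4), (2, 8), (-10, 3)]

Graham scan procedure:
  1. Find the pivot p₀ = point with lowest y (tie → lowest x): (2, -7).
  2. Sort the remaining points by polar angle around p₀.
  3. Walk through sorted points, maintaining a stack; pop the top while the last three entries make a non-left turn (cross product ≤ 0).
  4. Final stack is the convex hull in CCW order: (2, -7), (3, 4), (2, 8), (-10, 3).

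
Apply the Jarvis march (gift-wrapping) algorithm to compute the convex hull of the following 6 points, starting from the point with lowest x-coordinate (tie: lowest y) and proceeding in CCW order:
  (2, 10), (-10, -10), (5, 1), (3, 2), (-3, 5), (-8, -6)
Hull (CCW) = [(-10, -10), (5, 1), (2, 10), (-3, 5)]

Jarvis march: at each step, from the current hull vertex p, select the next vertex q as the point such that every other point lies strictly to the left of (or on) the directed line p → q. (Equivalently: for every other point r, the cross product (q − p) × (r − p) ≥ 0.)
Starting point (lowest x, tie lowest y): (-10, -10). Wrap until returning to start. Resulting hull: (-10, -10), (5, 1), (2, 10), (-3, 5).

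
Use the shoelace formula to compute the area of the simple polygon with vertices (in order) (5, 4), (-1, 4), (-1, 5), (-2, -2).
Area = 37/2

Shoelace formula: Area = (1/2) |Σ_i (x_i · y_{i+1} − x_{i+1} · y_i)| (indices mod n). Compute each cross term:
  (5)(4) − (-1)(4) = 24
  (-1)(5) − (-1)(4) = -1
  (-1)(-2) − (-2)(5) = 12
  (-2)(4) − (5)(-2) = 2
Sum = 37, so (signed) Area = 37/2 = 37/2, |Area| = 37/2.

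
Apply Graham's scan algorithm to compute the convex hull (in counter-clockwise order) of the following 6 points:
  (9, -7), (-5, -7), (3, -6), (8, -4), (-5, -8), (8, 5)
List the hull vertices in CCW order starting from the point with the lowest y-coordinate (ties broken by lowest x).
Hull (CCW) = [(-5, -8), (9, -7), (8, 5), (-5, -7)]

Graham scan procedure:
  1. Find the pivot p₀ = point with lowest y (tie → lowest x): (-5, -8).
  2. Sort the remaining points by polar angle around p₀.
  3. Walk through sorted points, maintaining a stack; pop the top while the last three entries make a non-left turn (cross product ≤ 0).
  4. Final stack is the convex hull in CCW order: (-5, -8), (9, -7), (8, 5), (-5, -7).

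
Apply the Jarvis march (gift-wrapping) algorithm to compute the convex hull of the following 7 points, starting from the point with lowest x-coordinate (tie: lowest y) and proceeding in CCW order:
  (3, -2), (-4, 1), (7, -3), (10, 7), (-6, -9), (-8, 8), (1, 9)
Hull (CCW) = [(-8, 8), (-6, -9), (7, -3), (10, 7), (1, 9)]

Jarvis march: at each step, from the current hull vertex p, select the next vertex q as the point such that every other point lies strictly to the left of (or on) the directed line p → q. (Equivalently: for every other point r, the cross product (q − p) × (r − p) ≥ 0.)
Starting point (lowest x, tie lowest y): (-8, 8). Wrap until returning to start. Resulting hull: (-8, 8), (-6, -9), (7, -3), (10, 7), (1, 9).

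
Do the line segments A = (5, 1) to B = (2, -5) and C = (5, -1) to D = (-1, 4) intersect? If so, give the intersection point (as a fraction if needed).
Yes; intersection at (73/17, -7/17) (t = 4/17 on AB, s = 2/17 on CD)

Parametrize AB as A + t(B − A) = (5 + -3 t, 1 + -6 t) and CD as C + s(D − C) = (5 + -6 s, -1 + 5 s). Solve the linear system for (t, s). Determinant = 51 ≠ 0, so a unique intersection of the containing lines exists. Solution: t = 4/17, s = 2/17 — both in [0, 1], so the segments cross. Intersection point: (73/17, -7/17).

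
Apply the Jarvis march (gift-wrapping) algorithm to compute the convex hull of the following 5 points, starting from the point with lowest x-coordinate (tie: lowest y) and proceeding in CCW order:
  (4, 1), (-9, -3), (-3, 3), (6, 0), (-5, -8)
Hull (CCW) = [(-9, -3), (-5, -8), (6, 0), (4, 1), (-3, 3)]

Jarvis march: at each step, from the current hull vertex p, select the next vertex q as the point such that every other point lies strictly to the left of (or on) the directed line p → q. (Equivalently: for every other point r, the cross product (q − p) × (r − p) ≥ 0.)
Starting point (lowest x, tie lowest y): (-9, -3). Wrap until returning to start. Resulting hull: (-9, -3), (-5, -8), (6, 0), (4, 1), (-3, 3).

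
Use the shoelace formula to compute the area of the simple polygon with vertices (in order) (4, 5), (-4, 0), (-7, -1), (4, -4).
Area = 46

Shoelace formula: Area = (1/2) |Σ_i (x_i · y_{i+1} − x_{i+1} · y_i)| (indices mod n). Compute each cross term:
  (4)(0) − (-4)(5) = 20
  (-4)(-1) − (-7)(0) = 4
  (-7)(-4) − (4)(-1) = 32
  (4)(5) − (4)(-4) = 36
Sum = 92, so (signed) Area = 92/2 = 46, |Area| = 46.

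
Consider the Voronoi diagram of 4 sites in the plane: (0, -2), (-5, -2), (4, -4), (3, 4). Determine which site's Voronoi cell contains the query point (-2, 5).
Nearest site = (3, 4)

The Voronoi cell of site s contains exactly those query points closer to s than to any other site. Compute squared distances from q = (-2, 5) to each site:
  (3 − -2)² + (4 − 5)² = 26
  (0 − -2)² + (-2 − 5)² = 53
  (-5 − -2)² + (-2 − 5)² = 58
  (4 − -2)² + (-4 − 5)² = 117
Minimum is attained by (3, 4), so q lies in its Voronoi cell.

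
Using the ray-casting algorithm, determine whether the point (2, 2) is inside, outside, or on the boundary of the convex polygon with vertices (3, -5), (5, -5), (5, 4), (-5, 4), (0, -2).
The point (2, 2) lies strictly inside the polygon

Cast a horizontal ray to the right from the query point and count how many polygon edges it crosses (each edge strictly once or zero times, handled with the usual half-open convention). 
Parity of crossings → odd ⇒ inside.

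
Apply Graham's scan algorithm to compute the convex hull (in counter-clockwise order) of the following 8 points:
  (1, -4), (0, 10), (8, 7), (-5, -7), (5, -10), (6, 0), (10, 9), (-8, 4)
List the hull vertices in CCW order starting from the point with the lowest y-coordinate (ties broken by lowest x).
Hull (CCW) = [(5, -10), (10, 9), (0, 10), (-8, 4), (-5, -7)]

Graham scan procedure:
  1. Find the pivot p₀ = point with lowest y (tie → lowest x): (5, -10).
  2. Sort the remaining points by polar angle around p₀.
  3. Walk through sorted points, maintaining a stack; pop the top while the last three entries make a non-left turn (cross product ≤ 0).
  4. Final stack is the convex hull in CCW order: (5, -10), (10, 9), (0, 10), (-8, 4), (-5, -7).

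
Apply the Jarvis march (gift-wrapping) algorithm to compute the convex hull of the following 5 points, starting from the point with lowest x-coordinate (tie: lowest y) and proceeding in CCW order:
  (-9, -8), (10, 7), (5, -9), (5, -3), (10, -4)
Hull (CCW) = [(-9, -8), (5, -9), (10, -4), (10, 7)]

Jarvis march: at each step, from the current hull vertex p, select the next vertex q as the point such that every other point lies strictly to the left of (or on) the directed line p → q. (Equivalently: for every other point r, the cross product (q − p) × (r − p) ≥ 0.)
Starting point (lowest x, tie lowest y): (-9, -8). Wrap until returning to start. Resulting hull: (-9, -8), (5, -9), (10, -4), (10, 7).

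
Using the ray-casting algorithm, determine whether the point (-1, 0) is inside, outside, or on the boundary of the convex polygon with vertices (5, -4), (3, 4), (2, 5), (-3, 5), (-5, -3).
The point (-1, 0) lies strictly inside the polygon

Cast a horizontal ray to the right from the query point and count how many polygon edges it crosses (each edge strictly once or zero times, handled with the usual half-open convention). 
Parity of crossings → odd ⇒ inside.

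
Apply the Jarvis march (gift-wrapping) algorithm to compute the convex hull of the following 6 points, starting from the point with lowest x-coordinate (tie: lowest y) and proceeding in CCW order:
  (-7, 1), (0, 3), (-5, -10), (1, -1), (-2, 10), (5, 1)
Hull (CCW) = [(-7, 1), (-5, -10), (5, 1), (-2, 10)]

Jarvis march: at each step, from the current hull vertex p, select the next vertex q as the point such that every other point lies strictly to the left of (or on) the directed line p → q. (Equivalently: for every other point r, the cross product (q − p) × (r − p) ≥ 0.)
Starting point (lowest x, tie lowest y): (-7, 1). Wrap until returning to start. Resulting hull: (-7, 1), (-5, -10), (5, 1), (-2, 10).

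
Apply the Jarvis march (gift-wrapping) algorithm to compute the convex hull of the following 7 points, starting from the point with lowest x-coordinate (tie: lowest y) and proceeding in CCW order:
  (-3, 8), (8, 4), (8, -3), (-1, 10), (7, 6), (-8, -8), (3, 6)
Hull (CCW) = [(-8, -8), (8, -3), (8, 4), (7, 6), (-1, 10), (-3, 8)]

Jarvis march: at each step, from the current hull vertex p, select the next vertex q as the point such that every other point lies strictly to the left of (or on) the directed line p → q. (Equivalently: for every other point r, the cross product (q − p) × (r − p) ≥ 0.)
Starting point (lowest x, tie lowest y): (-8, -8). Wrap until returning to start. Resulting hull: (-8, -8), (8, -3), (8, 4), (7, 6), (-1, 10), (-3, 8).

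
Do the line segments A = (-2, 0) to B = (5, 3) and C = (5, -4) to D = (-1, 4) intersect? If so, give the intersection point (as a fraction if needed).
Yes; intersection at (38/37, 48/37) (t = 16/37 on AB, s = 49/74 on CD)

Parametrize AB as A + t(B − A) = (-2 + 7 t, 0 + 3 t) and CD as C + s(D − C) = (5 + -6 s, -4 + 8 s). Solve the linear system for (t, s). Determinant = -74 ≠ 0, so a unique intersection of the containing lines exists. Solution: t = 16/37, s = 49/74 — both in [0, 1], so the segments cross. Intersection point: (38/37, 48/37).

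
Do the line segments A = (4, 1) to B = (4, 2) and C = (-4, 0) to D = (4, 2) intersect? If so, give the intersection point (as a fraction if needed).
Yes; intersection at (4, 2) (t = 1 on AB, s = 1 on CD)

Parametrize AB as A + t(B − A) = (4 + 0 t, 1 + 1 t) and CD as C + s(D − C) = (-4 + 8 s, 0 + 2 s). Solve the linear system for (t, s). Determinant = 8 ≠ 0, so a unique intersection of the containing lines exists. Solution: t = 1, s = 1 — both in [0, 1], so the segments cross. Intersection point: (4, 2).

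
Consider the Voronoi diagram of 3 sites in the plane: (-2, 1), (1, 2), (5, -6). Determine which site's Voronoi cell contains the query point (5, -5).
Nearest site = (5, -6)

The Voronoi cell of site s contains exactly those query points closer to s than to any other site. Compute squared distances from q = (5, -5) to each site:
  (5 − 5)² + (-6 − -5)² = 1
  (1 − 5)² + (2 − -5)² = 65
  (-2 − 5)² + (1 − -5)² = 85
Minimum is attained by (5, -6), so q lies in its Voronoi cell.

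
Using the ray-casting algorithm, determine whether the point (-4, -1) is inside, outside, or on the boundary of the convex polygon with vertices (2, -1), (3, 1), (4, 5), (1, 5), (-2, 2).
The point (-4, -1) lies strictly outside the polygon

Cast a horizontal ray to the right from the query point and count how many polygon edges it crosses (each edge strictly once or zero times, handled with the usual half-open convention). 
Parity of crossings → even ⇒ outside.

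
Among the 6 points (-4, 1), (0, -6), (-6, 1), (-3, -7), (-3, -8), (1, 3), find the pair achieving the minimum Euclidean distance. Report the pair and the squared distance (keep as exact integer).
Pair = ((-3, -7), (-3, -8)); squared distance = 1

Compute all C(6, 2) = 15 pairwise squared distances (x_i − x_j)² + (y_i − y_j)². The minimum is 1, attained by the pair ((-3, -7), (-3, -8)).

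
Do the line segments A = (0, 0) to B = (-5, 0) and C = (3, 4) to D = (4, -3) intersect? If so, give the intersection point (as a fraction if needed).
No (intersection of containing lines falls outside at least one segment)

Parametrize and solve: t = -5/7, s = 4/7. At least one of these is outside [0, 1], so the segments do not intersect.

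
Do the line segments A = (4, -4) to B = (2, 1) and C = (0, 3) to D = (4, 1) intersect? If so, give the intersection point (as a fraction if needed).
No (intersection of containing lines falls outside at least one segment)

Parametrize and solve: t = 5/4, s = 3/8. At least one of these is outside [0, 1], so the segments do not intersect.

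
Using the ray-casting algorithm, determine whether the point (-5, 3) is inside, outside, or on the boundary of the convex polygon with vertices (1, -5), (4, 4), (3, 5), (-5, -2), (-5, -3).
The point (-5, 3) lies strictly outside the polygon

Cast a horizontal ray to the right from the query point and count how many polygon edges it crosses (each edge strictly once or zero times, handled with the usual half-open convention). 
Parity of crossings → even ⇒ outside.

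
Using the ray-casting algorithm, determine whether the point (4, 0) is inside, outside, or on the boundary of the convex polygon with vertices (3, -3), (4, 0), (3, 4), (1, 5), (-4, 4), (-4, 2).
The point (4, 0) lies on the polygon boundary

Boundary check: the query satisfies the collinearity and bounding-box conditions for some polygon edge, so it lies exactly on the boundary.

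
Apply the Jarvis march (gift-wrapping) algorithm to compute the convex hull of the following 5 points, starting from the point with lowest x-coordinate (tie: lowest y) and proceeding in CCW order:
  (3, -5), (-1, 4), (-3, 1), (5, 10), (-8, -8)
Hull (CCW) = [(-8, -8), (3, -5), (5, 10), (-1, 4), (-3, 1)]

Jarvis march: at each step, from the current hull vertex p, select the next vertex q as the point such that every other point lies strictly to the left of (or on) the directed line p → q. (Equivalently: for every other point r, the cross product (q − p) × (r − p) ≥ 0.)
Starting point (lowest x, tie lowest y): (-8, -8). Wrap until returning to start. Resulting hull: (-8, -8), (3, -5), (5, 10), (-1, 4), (-3, 1).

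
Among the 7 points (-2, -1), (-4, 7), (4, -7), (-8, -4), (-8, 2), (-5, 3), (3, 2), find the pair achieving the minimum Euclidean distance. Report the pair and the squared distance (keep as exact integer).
Pair = ((-8, 2), (-5, 3)); squared distance = 10

Compute all C(7, 2) = 21 pairwise squared distances (x_i − x_j)² + (y_i − y_j)². The minimum is 10, attained by the pair ((-8, 2), (-5, 3)).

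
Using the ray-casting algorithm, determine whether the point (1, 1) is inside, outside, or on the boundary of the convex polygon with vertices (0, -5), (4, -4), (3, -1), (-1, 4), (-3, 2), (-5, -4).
The point (1, 1) lies strictly inside the polygon

Cast a horizontal ray to the right from the query point and count how many polygon edges it crosses (each edge strictly once or zero times, handled with the usual half-open convention). 
Parity of crossings → odd ⇒ inside.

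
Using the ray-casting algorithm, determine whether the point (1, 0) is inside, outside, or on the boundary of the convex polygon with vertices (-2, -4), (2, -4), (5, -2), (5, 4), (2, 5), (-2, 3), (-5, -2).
The point (1, 0) lies strictly inside the polygon

Cast a horizontal ray to the right from the query point and count how many polygon edges it crosses (each edge strictly once or zero times, handled with the usual half-open convention). 
Parity of crossings → odd ⇒ inside.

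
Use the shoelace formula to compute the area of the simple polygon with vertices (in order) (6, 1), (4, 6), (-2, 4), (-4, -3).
Area = 48

Shoelace formula: Area = (1/2) |Σ_i (x_i · y_{i+1} − x_{i+1} · y_i)| (indices mod n). Compute each cross term:
  (6)(6) − (4)(1) = 32
  (4)(4) − (-2)(6) = 28
  (-2)(-3) − (-4)(4) = 22
  (-4)(1) − (6)(-3) = 14
Sum = 96, so (signed) Area = 96/2 = 48, |Area| = 48.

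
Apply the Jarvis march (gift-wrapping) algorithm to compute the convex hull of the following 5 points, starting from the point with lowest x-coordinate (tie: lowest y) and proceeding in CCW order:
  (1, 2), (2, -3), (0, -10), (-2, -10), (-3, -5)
Hull (CCW) = [(-3, -5), (-2, -10), (0, -10), (2, -3), (1, 2)]

Jarvis march: at each step, from the current hull vertex p, select the next vertex q as the point such that every other point lies strictly to the left of (or on) the directed line p → q. (Equivalently: for every other point r, the cross product (q − p) × (r − p) ≥ 0.)
Starting point (lowest x, tie lowest y): (-3, -5). Wrap until returning to start. Resulting hull: (-3, -5), (-2, -10), (0, -10), (2, -3), (1, 2).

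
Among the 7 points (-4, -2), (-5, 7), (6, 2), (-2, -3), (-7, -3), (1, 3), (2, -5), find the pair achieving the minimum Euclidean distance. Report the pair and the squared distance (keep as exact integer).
Pair = ((-4, -2), (-2, -3)); squared distance = 5

Compute all C(7, 2) = 21 pairwise squared distances (x_i − x_j)² + (y_i − y_j)². The minimum is 5, attained by the pair ((-4, -2), (-2, -3)).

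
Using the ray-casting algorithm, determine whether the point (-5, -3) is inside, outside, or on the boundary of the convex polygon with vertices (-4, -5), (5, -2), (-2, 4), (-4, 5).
The point (-5, -3) lies strictly outside the polygon

Cast a horizontal ray to the right from the query point and count how many polygon edges it crosses (each edge strictly once or zero times, handled with the usual half-open convention). 
Parity of crossings → even ⇒ outside.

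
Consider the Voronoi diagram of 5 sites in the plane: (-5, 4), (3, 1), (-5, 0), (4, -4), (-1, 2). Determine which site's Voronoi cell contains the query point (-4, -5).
Nearest site = (-5, 0)

The Voronoi cell of site s contains exactly those query points closer to s than to any other site. Compute squared distances from q = (-4, -5) to each site:
  (-5 − -4)² + (0 − -5)² = 26
  (-1 − -4)² + (2 − -5)² = 58
  (4 − -4)² + (-4 − -5)² = 65
  (-5 − -4)² + (4 − -5)² = 82
  (3 − -4)² + (1 − -5)² = 85
Minimum is attained by (-5, 0), so q lies in its Voronoi cell.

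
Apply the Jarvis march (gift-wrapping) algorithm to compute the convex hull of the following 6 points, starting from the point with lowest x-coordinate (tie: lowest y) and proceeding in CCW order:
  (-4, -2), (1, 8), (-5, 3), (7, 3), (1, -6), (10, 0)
Hull (CCW) = [(-5, 3), (-4, -2), (1, -6), (10, 0), (7, 3), (1, 8)]

Jarvis march: at each step, from the current hull vertex p, select the next vertex q as the point such that every other point lies strictly to the left of (or on) the directed line p → q. (Equivalently: for every other point r, the cross product (q − p) × (r − p) ≥ 0.)
Starting point (lowest x, tie lowest y): (-5, 3). Wrap until returning to start. Resulting hull: (-5, 3), (-4, -2), (1, -6), (10, 0), (7, 3), (1, 8).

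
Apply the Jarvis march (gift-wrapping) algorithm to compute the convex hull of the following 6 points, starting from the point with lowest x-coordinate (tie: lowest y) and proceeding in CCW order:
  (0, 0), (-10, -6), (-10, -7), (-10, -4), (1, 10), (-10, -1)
Hull (CCW) = [(-10, -7), (0, 0), (1, 10), (-10, -1)]

Jarvis march: at each step, from the current hull vertex p, select the next vertex q as the point such that every other point lies strictly to the left of (or on) the directed line p → q. (Equivalently: for every other point r, the cross product (q − p) × (r − p) ≥ 0.)
Starting point (lowest x, tie lowest y): (-10, -7). Wrap until returning to start. Resulting hull: (-10, -7), (0, 0), (1, 10), (-10, -1).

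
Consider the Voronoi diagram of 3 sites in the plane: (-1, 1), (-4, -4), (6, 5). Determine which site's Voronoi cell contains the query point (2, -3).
Nearest site = (-1, 1)

The Voronoi cell of site s contains exactly those query points closer to s than to any other site. Compute squared distances from q = (2, -3) to each site:
  (-1 − 2)² + (1 − -3)² = 25
  (-4 − 2)² + (-4 − -3)² = 37
  (6 − 2)² + (5 − -3)² = 80
Minimum is attained by (-1, 1), so q lies in its Voronoi cell.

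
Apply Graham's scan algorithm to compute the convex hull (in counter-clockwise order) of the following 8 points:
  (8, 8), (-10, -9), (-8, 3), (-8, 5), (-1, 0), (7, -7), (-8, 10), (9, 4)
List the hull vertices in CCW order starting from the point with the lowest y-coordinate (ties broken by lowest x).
Hull (CCW) = [(-10, -9), (7, -7), (9, 4), (8, 8), (-8, 10)]

Graham scan procedure:
  1. Find the pivot p₀ = point with lowest y (tie → lowest x): (-10, -9).
  2. Sort the remaining points by polar angle around p₀.
  3. Walk through sorted points, maintaining a stack; pop the top while the last three entries make a non-left turn (cross product ≤ 0).
  4. Final stack is the convex hull in CCW order: (-10, -9), (7, -7), (9, 4), (8, 8), (-8, 10).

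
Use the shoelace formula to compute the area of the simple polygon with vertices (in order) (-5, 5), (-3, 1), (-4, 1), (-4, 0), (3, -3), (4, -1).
Area = 51/2

Shoelace formula: Area = (1/2) |Σ_i (x_i · y_{i+1} − x_{i+1} · y_i)| (indices mod n). Compute each cross term:
  (-5)(1) − (-3)(5) = 10
  (-3)(1) − (-4)(1) = 1
  (-4)(0) − (-4)(1) = 4
  (-4)(-3) − (3)(0) = 12
  (3)(-1) − (4)(-3) = 9
  (4)(5) − (-5)(-1) = 15
Sum = 51, so (signed) Area = 51/2 = 51/2, |Area| = 51/2.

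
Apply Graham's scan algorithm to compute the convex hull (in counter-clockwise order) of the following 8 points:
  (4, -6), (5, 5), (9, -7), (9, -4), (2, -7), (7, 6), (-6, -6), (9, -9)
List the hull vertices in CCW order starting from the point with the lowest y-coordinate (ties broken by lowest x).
Hull (CCW) = [(9, -9), (9, -4), (7, 6), (5, 5), (-6, -6)]

Graham scan procedure:
  1. Find the pivot p₀ = point with lowest y (tie → lowest x): (9, -9).
  2. Sort the remaining points by polar angle around p₀.
  3. Walk through sorted points, maintaining a stack; pop the top while the last three entries make a non-left turn (cross product ≤ 0).
  4. Final stack is the convex hull in CCW order: (9, -9), (9, -4), (7, 6), (5, 5), (-6, -6).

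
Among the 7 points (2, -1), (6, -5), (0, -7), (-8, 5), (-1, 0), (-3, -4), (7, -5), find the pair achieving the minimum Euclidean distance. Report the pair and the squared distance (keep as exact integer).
Pair = ((6, -5), (7, -5)); squared distance = 1

Compute all C(7, 2) = 21 pairwise squared distances (x_i − x_j)² + (y_i − y_j)². The minimum is 1, attained by the pair ((6, -5), (7, -5)).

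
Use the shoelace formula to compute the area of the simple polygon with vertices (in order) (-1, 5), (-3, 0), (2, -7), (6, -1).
Area = 105/2

Shoelace formula: Area = (1/2) |Σ_i (x_i · y_{i+1} − x_{i+1} · y_i)| (indices mod n). Compute each cross term:
  (-1)(0) − (-3)(5) = 15
  (-3)(-7) − (2)(0) = 21
  (2)(-1) − (6)(-7) = 40
  (6)(5) − (-1)(-1) = 29
Sum = 105, so (signed) Area = 105/2 = 105/2, |Area| = 105/2.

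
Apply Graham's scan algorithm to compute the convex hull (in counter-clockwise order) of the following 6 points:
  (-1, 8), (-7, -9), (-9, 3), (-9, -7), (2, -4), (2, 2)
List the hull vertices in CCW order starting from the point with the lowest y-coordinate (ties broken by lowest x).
Hull (CCW) = [(-7, -9), (2, -4), (2, 2), (-1, 8), (-9, 3), (-9, -7)]

Graham scan procedure:
  1. Find the pivot p₀ = point with lowest y (tie → lowest x): (-7, -9).
  2. Sort the remaining points by polar angle around p₀.
  3. Walk through sorted points, maintaining a stack; pop the top while the last three entries make a non-left turn (cross product ≤ 0).
  4. Final stack is the convex hull in CCW order: (-7, -9), (2, -4), (2, 2), (-1, 8), (-9, 3), (-9, -7).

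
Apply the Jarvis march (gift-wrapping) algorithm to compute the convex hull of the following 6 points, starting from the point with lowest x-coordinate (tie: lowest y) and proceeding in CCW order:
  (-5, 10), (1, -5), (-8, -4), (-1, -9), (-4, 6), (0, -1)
Hull (CCW) = [(-8, -4), (-1, -9), (1, -5), (0, -1), (-5, 10)]

Jarvis march: at each step, from the current hull vertex p, select the next vertex q as the point such that every other point lies strictly to the left of (or on) the directed line p → q. (Equivalently: for every other point r, the cross product (q − p) × (r − p) ≥ 0.)
Starting point (lowest x, tie lowest y): (-8, -4). Wrap until returning to start. Resulting hull: (-8, -4), (-1, -9), (1, -5), (0, -1), (-5, 10).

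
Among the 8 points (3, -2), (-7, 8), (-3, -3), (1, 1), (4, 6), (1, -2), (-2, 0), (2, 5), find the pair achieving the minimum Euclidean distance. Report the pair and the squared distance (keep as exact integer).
Pair = ((3, -2), (1, -2)); squared distance = 4

Compute all C(8, 2) = 28 pairwise squared distances (x_i − x_j)² + (y_i − y_j)². The minimum is 4, attained by the pair ((3, -2), (1, -2)).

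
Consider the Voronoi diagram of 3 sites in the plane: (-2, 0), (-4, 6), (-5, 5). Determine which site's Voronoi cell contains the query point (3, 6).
Nearest site = (-4, 6)

The Voronoi cell of site s contains exactly those query points closer to s than to any other site. Compute squared distances from q = (3, 6) to each site:
  (-4 − 3)² + (6 − 6)² = 49
  (-2 − 3)² + (0 − 6)² = 61
  (-5 − 3)² + (5 − 6)² = 65
Minimum is attained by (-4, 6), so q lies in its Voronoi cell.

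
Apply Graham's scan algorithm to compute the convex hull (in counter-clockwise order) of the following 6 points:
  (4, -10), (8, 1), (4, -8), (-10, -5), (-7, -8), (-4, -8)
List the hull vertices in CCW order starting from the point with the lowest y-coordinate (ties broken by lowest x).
Hull (CCW) = [(4, -10), (8, 1), (-10, -5), (-7, -8)]

Graham scan procedure:
  1. Find the pivot p₀ = point with lowest y (tie → lowest x): (4, -10).
  2. Sort the remaining points by polar angle around p₀.
  3. Walk through sorted points, maintaining a stack; pop the top while the last three entries make a non-left turn (cross product ≤ 0).
  4. Final stack is the convex hull in CCW order: (4, -10), (8, 1), (-10, -5), (-7, -8).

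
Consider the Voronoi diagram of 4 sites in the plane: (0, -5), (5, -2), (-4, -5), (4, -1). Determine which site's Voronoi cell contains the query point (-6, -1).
Nearest site = (-4, -5)

The Voronoi cell of site s contains exactly those query points closer to s than to any other site. Compute squared distances from q = (-6, -1) to each site:
  (-4 − -6)² + (-5 − -1)² = 20
  (0 − -6)² + (-5 − -1)² = 52
  (4 − -6)² + (-1 − -1)² = 100
  (5 − -6)² + (-2 − -1)² = 122
Minimum is attained by (-4, -5), so q lies in its Voronoi cell.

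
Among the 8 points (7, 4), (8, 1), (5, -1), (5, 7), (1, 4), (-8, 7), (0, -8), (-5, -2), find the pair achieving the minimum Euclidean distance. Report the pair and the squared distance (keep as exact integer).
Pair = ((7, 4), (8, 1)); squared distance = 10

Compute all C(8, 2) = 28 pairwise squared distances (x_i − x_j)² + (y_i − y_j)². The minimum is 10, attained by the pair ((7, 4), (8, 1)).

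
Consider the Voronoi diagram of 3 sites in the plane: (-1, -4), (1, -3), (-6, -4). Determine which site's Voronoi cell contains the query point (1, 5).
Nearest site = (1, -3)

The Voronoi cell of site s contains exactly those query points closer to s than to any other site. Compute squared distances from q = (1, 5) to each site:
  (1 − 1)² + (-3 − 5)² = 64
  (-1 − 1)² + (-4 − 5)² = 85
  (-6 − 1)² + (-4 − 5)² = 130
Minimum is attained by (1, -3), so q lies in its Voronoi cell.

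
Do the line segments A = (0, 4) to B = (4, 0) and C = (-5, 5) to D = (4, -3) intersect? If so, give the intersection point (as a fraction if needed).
No (intersection of containing lines falls outside at least one segment)

Parametrize and solve: t = 31/4, s = 4. At least one of these is outside [0, 1], so the segments do not intersect.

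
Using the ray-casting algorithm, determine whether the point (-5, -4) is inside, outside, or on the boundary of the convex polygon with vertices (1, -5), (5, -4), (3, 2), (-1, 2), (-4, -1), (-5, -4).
The point (-5, -4) lies on the polygon boundary

Boundary check: the query satisfies the collinearity and bounding-box conditions for some polygon edge, so it lies exactly on the boundary.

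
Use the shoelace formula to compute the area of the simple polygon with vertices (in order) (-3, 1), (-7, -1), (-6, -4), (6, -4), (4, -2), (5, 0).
Area = 99/2

Shoelace formula: Area = (1/2) |Σ_i (x_i · y_{i+1} − x_{i+1} · y_i)| (indices mod n). Compute each cross term:
  (-3)(-1) − (-7)(1) = 10
  (-7)(-4) − (-6)(-1) = 22
  (-6)(-4) − (6)(-4) = 48
  (6)(-2) − (4)(-4) = 4
  (4)(0) − (5)(-2) = 10
  (5)(1) − (-3)(0) = 5
Sum = 99, so (signed) Area = 99/2 = 99/2, |Area| = 99/2.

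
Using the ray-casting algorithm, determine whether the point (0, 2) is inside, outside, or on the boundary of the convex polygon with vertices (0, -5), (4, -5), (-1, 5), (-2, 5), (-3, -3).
The point (0, 2) lies strictly inside the polygon

Cast a horizontal ray to the right from the query point and count how many polygon edges it crosses (each edge strictly once or zero times, handled with the usual half-open convention). 
Parity of crossings → odd ⇒ inside.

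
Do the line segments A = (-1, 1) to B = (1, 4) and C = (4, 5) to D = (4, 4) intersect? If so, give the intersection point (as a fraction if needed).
No (intersection of containing lines falls outside at least one segment)

Parametrize and solve: t = 5/2, s = -7/2. At least one of these is outside [0, 1], so the segments do not intersect.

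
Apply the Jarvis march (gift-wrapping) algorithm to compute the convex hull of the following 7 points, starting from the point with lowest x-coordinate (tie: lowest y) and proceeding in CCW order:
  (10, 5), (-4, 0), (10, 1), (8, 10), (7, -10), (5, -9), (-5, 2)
Hull (CCW) = [(-5, 2), (-4, 0), (5, -9), (7, -10), (10, 1), (10, 5), (8, 10)]

Jarvis march: at each step, from the current hull vertex p, select the next vertex q as the point such that every other point lies strictly to the left of (or on) the directed line p → q. (Equivalently: for every other point r, the cross product (q − p) × (r − p) ≥ 0.)
Starting point (lowest x, tie lowest y): (-5, 2). Wrap until returning to start. Resulting hull: (-5, 2), (-4, 0), (5, -9), (7, -10), (10, 1), (10, 5), (8, 10).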